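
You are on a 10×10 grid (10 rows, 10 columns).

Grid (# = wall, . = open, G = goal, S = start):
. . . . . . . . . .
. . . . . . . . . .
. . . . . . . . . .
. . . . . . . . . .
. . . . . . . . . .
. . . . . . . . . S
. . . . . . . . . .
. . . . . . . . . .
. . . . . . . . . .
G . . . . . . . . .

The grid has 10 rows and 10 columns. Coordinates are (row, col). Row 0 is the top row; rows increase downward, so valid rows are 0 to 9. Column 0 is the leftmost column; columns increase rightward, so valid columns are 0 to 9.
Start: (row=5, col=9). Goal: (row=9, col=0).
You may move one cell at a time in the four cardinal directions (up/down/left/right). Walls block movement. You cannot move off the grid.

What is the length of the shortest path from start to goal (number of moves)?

Answer: Shortest path length: 13

Derivation:
BFS from (row=5, col=9) until reaching (row=9, col=0):
  Distance 0: (row=5, col=9)
  Distance 1: (row=4, col=9), (row=5, col=8), (row=6, col=9)
  Distance 2: (row=3, col=9), (row=4, col=8), (row=5, col=7), (row=6, col=8), (row=7, col=9)
  Distance 3: (row=2, col=9), (row=3, col=8), (row=4, col=7), (row=5, col=6), (row=6, col=7), (row=7, col=8), (row=8, col=9)
  Distance 4: (row=1, col=9), (row=2, col=8), (row=3, col=7), (row=4, col=6), (row=5, col=5), (row=6, col=6), (row=7, col=7), (row=8, col=8), (row=9, col=9)
  Distance 5: (row=0, col=9), (row=1, col=8), (row=2, col=7), (row=3, col=6), (row=4, col=5), (row=5, col=4), (row=6, col=5), (row=7, col=6), (row=8, col=7), (row=9, col=8)
  Distance 6: (row=0, col=8), (row=1, col=7), (row=2, col=6), (row=3, col=5), (row=4, col=4), (row=5, col=3), (row=6, col=4), (row=7, col=5), (row=8, col=6), (row=9, col=7)
  Distance 7: (row=0, col=7), (row=1, col=6), (row=2, col=5), (row=3, col=4), (row=4, col=3), (row=5, col=2), (row=6, col=3), (row=7, col=4), (row=8, col=5), (row=9, col=6)
  Distance 8: (row=0, col=6), (row=1, col=5), (row=2, col=4), (row=3, col=3), (row=4, col=2), (row=5, col=1), (row=6, col=2), (row=7, col=3), (row=8, col=4), (row=9, col=5)
  Distance 9: (row=0, col=5), (row=1, col=4), (row=2, col=3), (row=3, col=2), (row=4, col=1), (row=5, col=0), (row=6, col=1), (row=7, col=2), (row=8, col=3), (row=9, col=4)
  Distance 10: (row=0, col=4), (row=1, col=3), (row=2, col=2), (row=3, col=1), (row=4, col=0), (row=6, col=0), (row=7, col=1), (row=8, col=2), (row=9, col=3)
  Distance 11: (row=0, col=3), (row=1, col=2), (row=2, col=1), (row=3, col=0), (row=7, col=0), (row=8, col=1), (row=9, col=2)
  Distance 12: (row=0, col=2), (row=1, col=1), (row=2, col=0), (row=8, col=0), (row=9, col=1)
  Distance 13: (row=0, col=1), (row=1, col=0), (row=9, col=0)  <- goal reached here
One shortest path (13 moves): (row=5, col=9) -> (row=5, col=8) -> (row=5, col=7) -> (row=5, col=6) -> (row=5, col=5) -> (row=5, col=4) -> (row=5, col=3) -> (row=5, col=2) -> (row=5, col=1) -> (row=5, col=0) -> (row=6, col=0) -> (row=7, col=0) -> (row=8, col=0) -> (row=9, col=0)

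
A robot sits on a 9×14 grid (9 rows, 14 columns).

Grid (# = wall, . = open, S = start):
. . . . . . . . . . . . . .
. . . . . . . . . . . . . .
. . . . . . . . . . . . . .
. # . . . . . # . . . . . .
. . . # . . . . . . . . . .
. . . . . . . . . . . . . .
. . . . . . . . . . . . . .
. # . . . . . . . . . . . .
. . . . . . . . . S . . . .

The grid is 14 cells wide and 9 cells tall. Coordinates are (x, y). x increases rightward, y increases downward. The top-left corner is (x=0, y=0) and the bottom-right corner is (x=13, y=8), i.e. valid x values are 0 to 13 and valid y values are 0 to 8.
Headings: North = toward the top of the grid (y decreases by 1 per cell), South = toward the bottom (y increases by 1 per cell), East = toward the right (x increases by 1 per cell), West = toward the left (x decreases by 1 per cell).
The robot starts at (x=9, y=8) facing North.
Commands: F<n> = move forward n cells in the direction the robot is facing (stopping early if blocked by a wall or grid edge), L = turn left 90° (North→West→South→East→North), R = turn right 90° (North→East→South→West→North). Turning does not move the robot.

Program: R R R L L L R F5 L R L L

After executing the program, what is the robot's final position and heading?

Start: (x=9, y=8), facing North
  R: turn right, now facing East
  R: turn right, now facing South
  R: turn right, now facing West
  L: turn left, now facing South
  L: turn left, now facing East
  L: turn left, now facing North
  R: turn right, now facing East
  F5: move forward 4/5 (blocked), now at (x=13, y=8)
  L: turn left, now facing North
  R: turn right, now facing East
  L: turn left, now facing North
  L: turn left, now facing West
Final: (x=13, y=8), facing West

Answer: Final position: (x=13, y=8), facing West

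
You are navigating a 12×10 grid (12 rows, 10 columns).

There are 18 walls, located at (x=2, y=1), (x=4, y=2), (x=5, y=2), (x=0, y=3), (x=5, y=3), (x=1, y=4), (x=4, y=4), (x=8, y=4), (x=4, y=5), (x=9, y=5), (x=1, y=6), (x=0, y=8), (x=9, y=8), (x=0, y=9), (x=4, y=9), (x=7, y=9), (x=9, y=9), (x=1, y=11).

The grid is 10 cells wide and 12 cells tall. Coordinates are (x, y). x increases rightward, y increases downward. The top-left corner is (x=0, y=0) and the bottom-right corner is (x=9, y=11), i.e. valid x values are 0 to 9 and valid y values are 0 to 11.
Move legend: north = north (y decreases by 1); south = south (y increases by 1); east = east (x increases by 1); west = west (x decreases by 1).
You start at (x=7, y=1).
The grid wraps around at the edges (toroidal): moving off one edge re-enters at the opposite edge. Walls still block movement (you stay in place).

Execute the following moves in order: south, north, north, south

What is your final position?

Answer: Final position: (x=7, y=1)

Derivation:
Start: (x=7, y=1)
  south (south): (x=7, y=1) -> (x=7, y=2)
  north (north): (x=7, y=2) -> (x=7, y=1)
  north (north): (x=7, y=1) -> (x=7, y=0)
  south (south): (x=7, y=0) -> (x=7, y=1)
Final: (x=7, y=1)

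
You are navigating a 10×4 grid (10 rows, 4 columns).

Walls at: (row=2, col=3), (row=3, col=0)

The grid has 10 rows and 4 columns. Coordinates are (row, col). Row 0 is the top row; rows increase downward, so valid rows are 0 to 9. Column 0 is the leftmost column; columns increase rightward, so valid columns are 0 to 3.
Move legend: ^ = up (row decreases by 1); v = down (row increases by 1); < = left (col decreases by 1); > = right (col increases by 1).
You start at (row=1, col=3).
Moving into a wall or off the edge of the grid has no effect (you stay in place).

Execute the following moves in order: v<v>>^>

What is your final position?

Answer: Final position: (row=1, col=3)

Derivation:
Start: (row=1, col=3)
  v (down): blocked, stay at (row=1, col=3)
  < (left): (row=1, col=3) -> (row=1, col=2)
  v (down): (row=1, col=2) -> (row=2, col=2)
  > (right): blocked, stay at (row=2, col=2)
  > (right): blocked, stay at (row=2, col=2)
  ^ (up): (row=2, col=2) -> (row=1, col=2)
  > (right): (row=1, col=2) -> (row=1, col=3)
Final: (row=1, col=3)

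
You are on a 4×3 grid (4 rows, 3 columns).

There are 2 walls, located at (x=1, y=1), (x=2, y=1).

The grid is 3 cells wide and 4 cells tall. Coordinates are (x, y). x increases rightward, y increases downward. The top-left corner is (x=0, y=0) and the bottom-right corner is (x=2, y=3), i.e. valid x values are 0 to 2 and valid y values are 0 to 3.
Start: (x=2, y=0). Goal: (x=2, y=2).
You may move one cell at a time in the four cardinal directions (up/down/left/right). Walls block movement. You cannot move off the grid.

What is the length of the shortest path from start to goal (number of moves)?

Answer: Shortest path length: 6

Derivation:
BFS from (x=2, y=0) until reaching (x=2, y=2):
  Distance 0: (x=2, y=0)
  Distance 1: (x=1, y=0)
  Distance 2: (x=0, y=0)
  Distance 3: (x=0, y=1)
  Distance 4: (x=0, y=2)
  Distance 5: (x=1, y=2), (x=0, y=3)
  Distance 6: (x=2, y=2), (x=1, y=3)  <- goal reached here
One shortest path (6 moves): (x=2, y=0) -> (x=1, y=0) -> (x=0, y=0) -> (x=0, y=1) -> (x=0, y=2) -> (x=1, y=2) -> (x=2, y=2)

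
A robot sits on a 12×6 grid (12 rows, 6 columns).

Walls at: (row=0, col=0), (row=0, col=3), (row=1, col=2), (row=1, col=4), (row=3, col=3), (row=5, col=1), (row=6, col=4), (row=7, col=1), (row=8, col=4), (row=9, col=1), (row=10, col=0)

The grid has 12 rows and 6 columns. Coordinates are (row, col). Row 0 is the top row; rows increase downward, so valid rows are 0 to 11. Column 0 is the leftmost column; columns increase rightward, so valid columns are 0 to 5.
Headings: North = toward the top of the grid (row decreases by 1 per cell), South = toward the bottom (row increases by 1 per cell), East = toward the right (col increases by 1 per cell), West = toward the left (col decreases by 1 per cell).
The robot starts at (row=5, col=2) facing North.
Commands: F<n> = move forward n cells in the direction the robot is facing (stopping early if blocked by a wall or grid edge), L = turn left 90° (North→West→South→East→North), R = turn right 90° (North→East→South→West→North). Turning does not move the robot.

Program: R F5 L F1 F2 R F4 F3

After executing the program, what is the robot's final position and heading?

Start: (row=5, col=2), facing North
  R: turn right, now facing East
  F5: move forward 3/5 (blocked), now at (row=5, col=5)
  L: turn left, now facing North
  F1: move forward 1, now at (row=4, col=5)
  F2: move forward 2, now at (row=2, col=5)
  R: turn right, now facing East
  F4: move forward 0/4 (blocked), now at (row=2, col=5)
  F3: move forward 0/3 (blocked), now at (row=2, col=5)
Final: (row=2, col=5), facing East

Answer: Final position: (row=2, col=5), facing East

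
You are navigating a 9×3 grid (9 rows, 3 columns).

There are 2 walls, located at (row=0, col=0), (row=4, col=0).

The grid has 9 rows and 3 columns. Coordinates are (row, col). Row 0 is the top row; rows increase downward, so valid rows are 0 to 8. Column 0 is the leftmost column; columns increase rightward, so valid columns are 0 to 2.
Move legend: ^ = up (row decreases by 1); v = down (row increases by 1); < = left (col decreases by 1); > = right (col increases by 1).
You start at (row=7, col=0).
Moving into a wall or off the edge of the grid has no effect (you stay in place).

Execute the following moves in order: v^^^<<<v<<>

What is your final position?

Start: (row=7, col=0)
  v (down): (row=7, col=0) -> (row=8, col=0)
  ^ (up): (row=8, col=0) -> (row=7, col=0)
  ^ (up): (row=7, col=0) -> (row=6, col=0)
  ^ (up): (row=6, col=0) -> (row=5, col=0)
  [×3]< (left): blocked, stay at (row=5, col=0)
  v (down): (row=5, col=0) -> (row=6, col=0)
  < (left): blocked, stay at (row=6, col=0)
  < (left): blocked, stay at (row=6, col=0)
  > (right): (row=6, col=0) -> (row=6, col=1)
Final: (row=6, col=1)

Answer: Final position: (row=6, col=1)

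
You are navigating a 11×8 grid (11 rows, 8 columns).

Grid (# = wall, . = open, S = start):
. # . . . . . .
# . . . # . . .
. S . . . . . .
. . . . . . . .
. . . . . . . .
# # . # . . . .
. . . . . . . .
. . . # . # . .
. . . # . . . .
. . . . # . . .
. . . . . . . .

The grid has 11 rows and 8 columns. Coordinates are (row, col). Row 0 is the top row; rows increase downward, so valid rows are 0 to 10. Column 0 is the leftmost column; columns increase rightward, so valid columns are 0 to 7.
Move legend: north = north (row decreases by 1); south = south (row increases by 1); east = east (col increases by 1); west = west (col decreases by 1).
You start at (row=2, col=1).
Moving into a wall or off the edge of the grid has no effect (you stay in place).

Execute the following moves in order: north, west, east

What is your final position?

Answer: Final position: (row=1, col=2)

Derivation:
Start: (row=2, col=1)
  north (north): (row=2, col=1) -> (row=1, col=1)
  west (west): blocked, stay at (row=1, col=1)
  east (east): (row=1, col=1) -> (row=1, col=2)
Final: (row=1, col=2)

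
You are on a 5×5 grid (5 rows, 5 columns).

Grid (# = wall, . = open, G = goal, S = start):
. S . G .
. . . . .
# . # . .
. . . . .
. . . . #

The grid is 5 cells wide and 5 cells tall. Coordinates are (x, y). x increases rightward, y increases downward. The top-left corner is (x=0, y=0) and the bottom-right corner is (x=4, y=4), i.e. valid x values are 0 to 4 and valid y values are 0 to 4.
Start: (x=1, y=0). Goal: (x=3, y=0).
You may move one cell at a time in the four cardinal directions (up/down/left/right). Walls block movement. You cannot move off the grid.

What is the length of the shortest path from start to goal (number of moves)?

BFS from (x=1, y=0) until reaching (x=3, y=0):
  Distance 0: (x=1, y=0)
  Distance 1: (x=0, y=0), (x=2, y=0), (x=1, y=1)
  Distance 2: (x=3, y=0), (x=0, y=1), (x=2, y=1), (x=1, y=2)  <- goal reached here
One shortest path (2 moves): (x=1, y=0) -> (x=2, y=0) -> (x=3, y=0)

Answer: Shortest path length: 2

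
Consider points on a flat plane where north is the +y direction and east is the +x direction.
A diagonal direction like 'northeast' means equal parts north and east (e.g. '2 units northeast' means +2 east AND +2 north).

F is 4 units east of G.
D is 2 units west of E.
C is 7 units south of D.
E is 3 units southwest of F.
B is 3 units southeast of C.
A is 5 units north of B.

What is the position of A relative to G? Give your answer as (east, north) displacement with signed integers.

Place G at the origin (east=0, north=0).
  F is 4 units east of G: delta (east=+4, north=+0); F at (east=4, north=0).
  E is 3 units southwest of F: delta (east=-3, north=-3); E at (east=1, north=-3).
  D is 2 units west of E: delta (east=-2, north=+0); D at (east=-1, north=-3).
  C is 7 units south of D: delta (east=+0, north=-7); C at (east=-1, north=-10).
  B is 3 units southeast of C: delta (east=+3, north=-3); B at (east=2, north=-13).
  A is 5 units north of B: delta (east=+0, north=+5); A at (east=2, north=-8).
Therefore A relative to G: (east=2, north=-8).

Answer: A is at (east=2, north=-8) relative to G.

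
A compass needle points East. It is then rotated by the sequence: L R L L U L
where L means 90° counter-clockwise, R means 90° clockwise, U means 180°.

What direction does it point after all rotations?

Start: East
  L (left (90° counter-clockwise)) -> North
  R (right (90° clockwise)) -> East
  L (left (90° counter-clockwise)) -> North
  L (left (90° counter-clockwise)) -> West
  U (U-turn (180°)) -> East
  L (left (90° counter-clockwise)) -> North
Final: North

Answer: Final heading: North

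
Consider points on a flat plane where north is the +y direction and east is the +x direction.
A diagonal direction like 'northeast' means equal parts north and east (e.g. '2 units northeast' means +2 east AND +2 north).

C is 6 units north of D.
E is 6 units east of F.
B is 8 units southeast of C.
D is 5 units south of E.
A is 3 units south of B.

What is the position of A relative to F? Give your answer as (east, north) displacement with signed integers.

Answer: A is at (east=14, north=-10) relative to F.

Derivation:
Place F at the origin (east=0, north=0).
  E is 6 units east of F: delta (east=+6, north=+0); E at (east=6, north=0).
  D is 5 units south of E: delta (east=+0, north=-5); D at (east=6, north=-5).
  C is 6 units north of D: delta (east=+0, north=+6); C at (east=6, north=1).
  B is 8 units southeast of C: delta (east=+8, north=-8); B at (east=14, north=-7).
  A is 3 units south of B: delta (east=+0, north=-3); A at (east=14, north=-10).
Therefore A relative to F: (east=14, north=-10).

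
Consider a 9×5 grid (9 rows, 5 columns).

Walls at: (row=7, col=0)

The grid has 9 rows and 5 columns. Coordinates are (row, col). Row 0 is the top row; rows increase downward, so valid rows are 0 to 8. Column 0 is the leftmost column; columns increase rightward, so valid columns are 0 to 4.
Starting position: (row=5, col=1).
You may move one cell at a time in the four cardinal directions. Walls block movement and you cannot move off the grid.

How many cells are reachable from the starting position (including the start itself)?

BFS flood-fill from (row=5, col=1):
  Distance 0: (row=5, col=1)
  Distance 1: (row=4, col=1), (row=5, col=0), (row=5, col=2), (row=6, col=1)
  Distance 2: (row=3, col=1), (row=4, col=0), (row=4, col=2), (row=5, col=3), (row=6, col=0), (row=6, col=2), (row=7, col=1)
  Distance 3: (row=2, col=1), (row=3, col=0), (row=3, col=2), (row=4, col=3), (row=5, col=4), (row=6, col=3), (row=7, col=2), (row=8, col=1)
  Distance 4: (row=1, col=1), (row=2, col=0), (row=2, col=2), (row=3, col=3), (row=4, col=4), (row=6, col=4), (row=7, col=3), (row=8, col=0), (row=8, col=2)
  Distance 5: (row=0, col=1), (row=1, col=0), (row=1, col=2), (row=2, col=3), (row=3, col=4), (row=7, col=4), (row=8, col=3)
  Distance 6: (row=0, col=0), (row=0, col=2), (row=1, col=3), (row=2, col=4), (row=8, col=4)
  Distance 7: (row=0, col=3), (row=1, col=4)
  Distance 8: (row=0, col=4)
Total reachable: 44 (grid has 44 open cells total)

Answer: Reachable cells: 44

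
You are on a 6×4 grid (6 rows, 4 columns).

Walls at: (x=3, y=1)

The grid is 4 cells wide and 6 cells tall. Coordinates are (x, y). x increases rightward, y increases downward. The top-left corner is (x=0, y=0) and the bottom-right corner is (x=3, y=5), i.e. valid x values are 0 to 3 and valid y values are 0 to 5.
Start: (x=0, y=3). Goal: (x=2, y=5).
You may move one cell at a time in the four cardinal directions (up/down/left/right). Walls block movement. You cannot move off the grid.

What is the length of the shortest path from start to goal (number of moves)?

Answer: Shortest path length: 4

Derivation:
BFS from (x=0, y=3) until reaching (x=2, y=5):
  Distance 0: (x=0, y=3)
  Distance 1: (x=0, y=2), (x=1, y=3), (x=0, y=4)
  Distance 2: (x=0, y=1), (x=1, y=2), (x=2, y=3), (x=1, y=4), (x=0, y=5)
  Distance 3: (x=0, y=0), (x=1, y=1), (x=2, y=2), (x=3, y=3), (x=2, y=4), (x=1, y=5)
  Distance 4: (x=1, y=0), (x=2, y=1), (x=3, y=2), (x=3, y=4), (x=2, y=5)  <- goal reached here
One shortest path (4 moves): (x=0, y=3) -> (x=1, y=3) -> (x=2, y=3) -> (x=2, y=4) -> (x=2, y=5)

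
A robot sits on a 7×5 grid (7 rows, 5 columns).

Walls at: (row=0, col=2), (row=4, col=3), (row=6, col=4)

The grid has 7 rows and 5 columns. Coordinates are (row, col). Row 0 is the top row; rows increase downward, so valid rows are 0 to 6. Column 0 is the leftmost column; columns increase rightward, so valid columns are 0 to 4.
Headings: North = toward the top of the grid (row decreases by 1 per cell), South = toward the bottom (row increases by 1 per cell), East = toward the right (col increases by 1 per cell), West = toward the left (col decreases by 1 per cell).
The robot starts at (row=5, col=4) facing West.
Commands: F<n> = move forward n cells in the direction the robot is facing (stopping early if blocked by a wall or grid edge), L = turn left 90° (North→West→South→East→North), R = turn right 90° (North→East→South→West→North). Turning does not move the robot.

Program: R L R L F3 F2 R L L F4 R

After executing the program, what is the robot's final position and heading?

Answer: Final position: (row=6, col=0), facing West

Derivation:
Start: (row=5, col=4), facing West
  R: turn right, now facing North
  L: turn left, now facing West
  R: turn right, now facing North
  L: turn left, now facing West
  F3: move forward 3, now at (row=5, col=1)
  F2: move forward 1/2 (blocked), now at (row=5, col=0)
  R: turn right, now facing North
  L: turn left, now facing West
  L: turn left, now facing South
  F4: move forward 1/4 (blocked), now at (row=6, col=0)
  R: turn right, now facing West
Final: (row=6, col=0), facing West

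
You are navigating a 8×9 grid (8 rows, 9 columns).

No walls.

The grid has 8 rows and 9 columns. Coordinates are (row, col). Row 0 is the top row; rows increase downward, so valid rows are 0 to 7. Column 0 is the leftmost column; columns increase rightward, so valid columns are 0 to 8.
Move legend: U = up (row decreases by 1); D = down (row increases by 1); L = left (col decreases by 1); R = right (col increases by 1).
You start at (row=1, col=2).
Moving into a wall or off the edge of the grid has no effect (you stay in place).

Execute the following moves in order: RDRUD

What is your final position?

Answer: Final position: (row=2, col=4)

Derivation:
Start: (row=1, col=2)
  R (right): (row=1, col=2) -> (row=1, col=3)
  D (down): (row=1, col=3) -> (row=2, col=3)
  R (right): (row=2, col=3) -> (row=2, col=4)
  U (up): (row=2, col=4) -> (row=1, col=4)
  D (down): (row=1, col=4) -> (row=2, col=4)
Final: (row=2, col=4)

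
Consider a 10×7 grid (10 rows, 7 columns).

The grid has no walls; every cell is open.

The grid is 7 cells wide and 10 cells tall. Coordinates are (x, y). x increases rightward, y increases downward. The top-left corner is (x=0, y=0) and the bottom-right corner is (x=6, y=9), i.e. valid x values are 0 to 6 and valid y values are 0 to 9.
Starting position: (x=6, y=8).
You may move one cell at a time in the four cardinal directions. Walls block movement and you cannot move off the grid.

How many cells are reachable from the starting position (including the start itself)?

BFS flood-fill from (x=6, y=8):
  Distance 0: (x=6, y=8)
  Distance 1: (x=6, y=7), (x=5, y=8), (x=6, y=9)
  Distance 2: (x=6, y=6), (x=5, y=7), (x=4, y=8), (x=5, y=9)
  Distance 3: (x=6, y=5), (x=5, y=6), (x=4, y=7), (x=3, y=8), (x=4, y=9)
  Distance 4: (x=6, y=4), (x=5, y=5), (x=4, y=6), (x=3, y=7), (x=2, y=8), (x=3, y=9)
  Distance 5: (x=6, y=3), (x=5, y=4), (x=4, y=5), (x=3, y=6), (x=2, y=7), (x=1, y=8), (x=2, y=9)
  Distance 6: (x=6, y=2), (x=5, y=3), (x=4, y=4), (x=3, y=5), (x=2, y=6), (x=1, y=7), (x=0, y=8), (x=1, y=9)
  Distance 7: (x=6, y=1), (x=5, y=2), (x=4, y=3), (x=3, y=4), (x=2, y=5), (x=1, y=6), (x=0, y=7), (x=0, y=9)
  Distance 8: (x=6, y=0), (x=5, y=1), (x=4, y=2), (x=3, y=3), (x=2, y=4), (x=1, y=5), (x=0, y=6)
  Distance 9: (x=5, y=0), (x=4, y=1), (x=3, y=2), (x=2, y=3), (x=1, y=4), (x=0, y=5)
  Distance 10: (x=4, y=0), (x=3, y=1), (x=2, y=2), (x=1, y=3), (x=0, y=4)
  Distance 11: (x=3, y=0), (x=2, y=1), (x=1, y=2), (x=0, y=3)
  Distance 12: (x=2, y=0), (x=1, y=1), (x=0, y=2)
  Distance 13: (x=1, y=0), (x=0, y=1)
  Distance 14: (x=0, y=0)
Total reachable: 70 (grid has 70 open cells total)

Answer: Reachable cells: 70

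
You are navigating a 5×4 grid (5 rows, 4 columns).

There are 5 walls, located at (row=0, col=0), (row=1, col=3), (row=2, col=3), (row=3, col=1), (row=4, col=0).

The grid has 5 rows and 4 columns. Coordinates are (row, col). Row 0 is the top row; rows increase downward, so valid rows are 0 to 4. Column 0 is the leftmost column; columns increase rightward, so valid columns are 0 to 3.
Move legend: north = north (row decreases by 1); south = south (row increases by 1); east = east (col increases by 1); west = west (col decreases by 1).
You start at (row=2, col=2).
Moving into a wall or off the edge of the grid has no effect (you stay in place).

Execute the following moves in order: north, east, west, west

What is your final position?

Start: (row=2, col=2)
  north (north): (row=2, col=2) -> (row=1, col=2)
  east (east): blocked, stay at (row=1, col=2)
  west (west): (row=1, col=2) -> (row=1, col=1)
  west (west): (row=1, col=1) -> (row=1, col=0)
Final: (row=1, col=0)

Answer: Final position: (row=1, col=0)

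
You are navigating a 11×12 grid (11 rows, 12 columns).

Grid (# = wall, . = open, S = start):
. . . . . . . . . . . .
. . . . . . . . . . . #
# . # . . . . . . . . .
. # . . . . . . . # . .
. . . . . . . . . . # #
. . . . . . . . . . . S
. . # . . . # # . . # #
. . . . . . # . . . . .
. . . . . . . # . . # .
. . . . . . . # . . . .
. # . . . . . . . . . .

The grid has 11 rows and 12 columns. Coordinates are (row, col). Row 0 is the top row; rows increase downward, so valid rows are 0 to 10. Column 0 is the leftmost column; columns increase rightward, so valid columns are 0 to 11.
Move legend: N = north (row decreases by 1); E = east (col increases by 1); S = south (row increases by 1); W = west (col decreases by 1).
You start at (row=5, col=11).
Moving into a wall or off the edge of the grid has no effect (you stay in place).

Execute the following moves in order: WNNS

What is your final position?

Start: (row=5, col=11)
  W (west): (row=5, col=11) -> (row=5, col=10)
  N (north): blocked, stay at (row=5, col=10)
  N (north): blocked, stay at (row=5, col=10)
  S (south): blocked, stay at (row=5, col=10)
Final: (row=5, col=10)

Answer: Final position: (row=5, col=10)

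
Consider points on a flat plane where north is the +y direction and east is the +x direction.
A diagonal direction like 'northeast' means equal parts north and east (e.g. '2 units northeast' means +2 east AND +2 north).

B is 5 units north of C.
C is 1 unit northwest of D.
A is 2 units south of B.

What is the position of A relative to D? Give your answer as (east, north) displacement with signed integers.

Place D at the origin (east=0, north=0).
  C is 1 unit northwest of D: delta (east=-1, north=+1); C at (east=-1, north=1).
  B is 5 units north of C: delta (east=+0, north=+5); B at (east=-1, north=6).
  A is 2 units south of B: delta (east=+0, north=-2); A at (east=-1, north=4).
Therefore A relative to D: (east=-1, north=4).

Answer: A is at (east=-1, north=4) relative to D.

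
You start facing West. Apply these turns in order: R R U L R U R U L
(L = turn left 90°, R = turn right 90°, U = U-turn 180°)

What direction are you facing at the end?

Start: West
  R (right (90° clockwise)) -> North
  R (right (90° clockwise)) -> East
  U (U-turn (180°)) -> West
  L (left (90° counter-clockwise)) -> South
  R (right (90° clockwise)) -> West
  U (U-turn (180°)) -> East
  R (right (90° clockwise)) -> South
  U (U-turn (180°)) -> North
  L (left (90° counter-clockwise)) -> West
Final: West

Answer: Final heading: West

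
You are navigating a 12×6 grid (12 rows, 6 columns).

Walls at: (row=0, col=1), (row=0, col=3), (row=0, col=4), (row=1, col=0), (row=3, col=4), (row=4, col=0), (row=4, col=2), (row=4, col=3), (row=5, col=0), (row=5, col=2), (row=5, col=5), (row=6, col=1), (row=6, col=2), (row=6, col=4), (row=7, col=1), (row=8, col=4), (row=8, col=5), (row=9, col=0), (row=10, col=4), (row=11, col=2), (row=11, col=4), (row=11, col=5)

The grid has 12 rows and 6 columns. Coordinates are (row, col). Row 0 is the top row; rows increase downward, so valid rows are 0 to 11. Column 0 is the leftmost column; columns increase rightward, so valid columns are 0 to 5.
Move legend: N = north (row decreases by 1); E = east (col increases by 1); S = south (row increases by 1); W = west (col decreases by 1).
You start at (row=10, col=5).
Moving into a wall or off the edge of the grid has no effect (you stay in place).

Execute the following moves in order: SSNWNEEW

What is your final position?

Answer: Final position: (row=9, col=4)

Derivation:
Start: (row=10, col=5)
  S (south): blocked, stay at (row=10, col=5)
  S (south): blocked, stay at (row=10, col=5)
  N (north): (row=10, col=5) -> (row=9, col=5)
  W (west): (row=9, col=5) -> (row=9, col=4)
  N (north): blocked, stay at (row=9, col=4)
  E (east): (row=9, col=4) -> (row=9, col=5)
  E (east): blocked, stay at (row=9, col=5)
  W (west): (row=9, col=5) -> (row=9, col=4)
Final: (row=9, col=4)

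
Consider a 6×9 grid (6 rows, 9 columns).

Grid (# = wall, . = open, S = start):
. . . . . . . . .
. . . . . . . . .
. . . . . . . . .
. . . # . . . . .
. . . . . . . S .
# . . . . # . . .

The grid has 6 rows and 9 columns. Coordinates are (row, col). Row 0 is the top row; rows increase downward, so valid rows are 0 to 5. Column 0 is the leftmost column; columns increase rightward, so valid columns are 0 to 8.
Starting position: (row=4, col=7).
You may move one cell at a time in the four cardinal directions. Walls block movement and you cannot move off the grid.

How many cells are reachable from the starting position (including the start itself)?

BFS flood-fill from (row=4, col=7):
  Distance 0: (row=4, col=7)
  Distance 1: (row=3, col=7), (row=4, col=6), (row=4, col=8), (row=5, col=7)
  Distance 2: (row=2, col=7), (row=3, col=6), (row=3, col=8), (row=4, col=5), (row=5, col=6), (row=5, col=8)
  Distance 3: (row=1, col=7), (row=2, col=6), (row=2, col=8), (row=3, col=5), (row=4, col=4)
  Distance 4: (row=0, col=7), (row=1, col=6), (row=1, col=8), (row=2, col=5), (row=3, col=4), (row=4, col=3), (row=5, col=4)
  Distance 5: (row=0, col=6), (row=0, col=8), (row=1, col=5), (row=2, col=4), (row=4, col=2), (row=5, col=3)
  Distance 6: (row=0, col=5), (row=1, col=4), (row=2, col=3), (row=3, col=2), (row=4, col=1), (row=5, col=2)
  Distance 7: (row=0, col=4), (row=1, col=3), (row=2, col=2), (row=3, col=1), (row=4, col=0), (row=5, col=1)
  Distance 8: (row=0, col=3), (row=1, col=2), (row=2, col=1), (row=3, col=0)
  Distance 9: (row=0, col=2), (row=1, col=1), (row=2, col=0)
  Distance 10: (row=0, col=1), (row=1, col=0)
  Distance 11: (row=0, col=0)
Total reachable: 51 (grid has 51 open cells total)

Answer: Reachable cells: 51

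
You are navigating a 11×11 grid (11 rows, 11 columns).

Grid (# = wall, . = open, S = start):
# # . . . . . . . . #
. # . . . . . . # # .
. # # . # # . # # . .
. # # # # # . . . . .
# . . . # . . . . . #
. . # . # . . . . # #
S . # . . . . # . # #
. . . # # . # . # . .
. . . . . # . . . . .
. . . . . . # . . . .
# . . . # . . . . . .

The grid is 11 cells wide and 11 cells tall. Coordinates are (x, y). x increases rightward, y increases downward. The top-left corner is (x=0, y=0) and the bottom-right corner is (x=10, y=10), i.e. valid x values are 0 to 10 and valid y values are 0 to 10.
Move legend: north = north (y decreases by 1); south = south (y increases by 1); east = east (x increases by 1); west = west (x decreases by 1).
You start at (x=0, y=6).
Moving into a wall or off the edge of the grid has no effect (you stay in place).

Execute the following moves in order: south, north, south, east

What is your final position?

Answer: Final position: (x=1, y=7)

Derivation:
Start: (x=0, y=6)
  south (south): (x=0, y=6) -> (x=0, y=7)
  north (north): (x=0, y=7) -> (x=0, y=6)
  south (south): (x=0, y=6) -> (x=0, y=7)
  east (east): (x=0, y=7) -> (x=1, y=7)
Final: (x=1, y=7)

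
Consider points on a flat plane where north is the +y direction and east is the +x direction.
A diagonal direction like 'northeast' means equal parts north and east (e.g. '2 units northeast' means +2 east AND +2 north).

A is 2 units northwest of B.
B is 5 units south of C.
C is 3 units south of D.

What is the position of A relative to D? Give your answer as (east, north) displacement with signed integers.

Answer: A is at (east=-2, north=-6) relative to D.

Derivation:
Place D at the origin (east=0, north=0).
  C is 3 units south of D: delta (east=+0, north=-3); C at (east=0, north=-3).
  B is 5 units south of C: delta (east=+0, north=-5); B at (east=0, north=-8).
  A is 2 units northwest of B: delta (east=-2, north=+2); A at (east=-2, north=-6).
Therefore A relative to D: (east=-2, north=-6).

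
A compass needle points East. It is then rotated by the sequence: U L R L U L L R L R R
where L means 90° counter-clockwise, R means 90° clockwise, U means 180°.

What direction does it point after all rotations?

Start: East
  U (U-turn (180°)) -> West
  L (left (90° counter-clockwise)) -> South
  R (right (90° clockwise)) -> West
  L (left (90° counter-clockwise)) -> South
  U (U-turn (180°)) -> North
  L (left (90° counter-clockwise)) -> West
  L (left (90° counter-clockwise)) -> South
  R (right (90° clockwise)) -> West
  L (left (90° counter-clockwise)) -> South
  R (right (90° clockwise)) -> West
  R (right (90° clockwise)) -> North
Final: North

Answer: Final heading: North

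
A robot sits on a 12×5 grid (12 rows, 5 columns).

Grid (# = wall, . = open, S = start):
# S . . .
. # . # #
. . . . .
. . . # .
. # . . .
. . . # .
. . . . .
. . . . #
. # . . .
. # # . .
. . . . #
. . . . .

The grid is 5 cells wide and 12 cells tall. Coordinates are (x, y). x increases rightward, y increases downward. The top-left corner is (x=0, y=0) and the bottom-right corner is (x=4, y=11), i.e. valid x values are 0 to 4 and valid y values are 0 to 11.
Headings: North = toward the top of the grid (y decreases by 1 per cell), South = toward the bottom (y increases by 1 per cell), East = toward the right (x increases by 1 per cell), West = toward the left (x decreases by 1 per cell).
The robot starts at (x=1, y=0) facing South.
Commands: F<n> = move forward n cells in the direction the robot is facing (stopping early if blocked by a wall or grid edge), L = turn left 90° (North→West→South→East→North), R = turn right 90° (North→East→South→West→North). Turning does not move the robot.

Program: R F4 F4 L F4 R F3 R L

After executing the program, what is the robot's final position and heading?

Answer: Final position: (x=1, y=0), facing West

Derivation:
Start: (x=1, y=0), facing South
  R: turn right, now facing West
  F4: move forward 0/4 (blocked), now at (x=1, y=0)
  F4: move forward 0/4 (blocked), now at (x=1, y=0)
  L: turn left, now facing South
  F4: move forward 0/4 (blocked), now at (x=1, y=0)
  R: turn right, now facing West
  F3: move forward 0/3 (blocked), now at (x=1, y=0)
  R: turn right, now facing North
  L: turn left, now facing West
Final: (x=1, y=0), facing West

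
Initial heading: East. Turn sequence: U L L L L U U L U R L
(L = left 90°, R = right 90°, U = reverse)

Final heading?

Start: East
  U (U-turn (180°)) -> West
  L (left (90° counter-clockwise)) -> South
  L (left (90° counter-clockwise)) -> East
  L (left (90° counter-clockwise)) -> North
  L (left (90° counter-clockwise)) -> West
  U (U-turn (180°)) -> East
  U (U-turn (180°)) -> West
  L (left (90° counter-clockwise)) -> South
  U (U-turn (180°)) -> North
  R (right (90° clockwise)) -> East
  L (left (90° counter-clockwise)) -> North
Final: North

Answer: Final heading: North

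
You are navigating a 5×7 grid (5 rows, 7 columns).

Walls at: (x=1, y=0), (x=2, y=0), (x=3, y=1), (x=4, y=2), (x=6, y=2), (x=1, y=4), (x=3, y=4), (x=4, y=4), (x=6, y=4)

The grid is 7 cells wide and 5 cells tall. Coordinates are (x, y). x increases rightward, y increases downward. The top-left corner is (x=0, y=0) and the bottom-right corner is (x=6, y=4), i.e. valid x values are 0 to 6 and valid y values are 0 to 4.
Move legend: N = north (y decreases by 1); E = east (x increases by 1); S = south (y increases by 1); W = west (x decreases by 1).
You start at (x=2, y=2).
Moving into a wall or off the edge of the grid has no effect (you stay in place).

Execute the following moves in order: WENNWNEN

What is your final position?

Start: (x=2, y=2)
  W (west): (x=2, y=2) -> (x=1, y=2)
  E (east): (x=1, y=2) -> (x=2, y=2)
  N (north): (x=2, y=2) -> (x=2, y=1)
  N (north): blocked, stay at (x=2, y=1)
  W (west): (x=2, y=1) -> (x=1, y=1)
  N (north): blocked, stay at (x=1, y=1)
  E (east): (x=1, y=1) -> (x=2, y=1)
  N (north): blocked, stay at (x=2, y=1)
Final: (x=2, y=1)

Answer: Final position: (x=2, y=1)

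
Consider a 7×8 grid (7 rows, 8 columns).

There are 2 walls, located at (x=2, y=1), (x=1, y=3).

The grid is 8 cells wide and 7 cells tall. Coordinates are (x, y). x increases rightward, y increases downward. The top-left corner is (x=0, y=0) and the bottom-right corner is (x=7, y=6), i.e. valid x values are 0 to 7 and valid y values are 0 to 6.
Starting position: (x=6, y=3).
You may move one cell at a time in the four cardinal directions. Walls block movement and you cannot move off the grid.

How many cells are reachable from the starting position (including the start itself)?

Answer: Reachable cells: 54

Derivation:
BFS flood-fill from (x=6, y=3):
  Distance 0: (x=6, y=3)
  Distance 1: (x=6, y=2), (x=5, y=3), (x=7, y=3), (x=6, y=4)
  Distance 2: (x=6, y=1), (x=5, y=2), (x=7, y=2), (x=4, y=3), (x=5, y=4), (x=7, y=4), (x=6, y=5)
  Distance 3: (x=6, y=0), (x=5, y=1), (x=7, y=1), (x=4, y=2), (x=3, y=3), (x=4, y=4), (x=5, y=5), (x=7, y=5), (x=6, y=6)
  Distance 4: (x=5, y=0), (x=7, y=0), (x=4, y=1), (x=3, y=2), (x=2, y=3), (x=3, y=4), (x=4, y=5), (x=5, y=6), (x=7, y=6)
  Distance 5: (x=4, y=0), (x=3, y=1), (x=2, y=2), (x=2, y=4), (x=3, y=5), (x=4, y=6)
  Distance 6: (x=3, y=0), (x=1, y=2), (x=1, y=4), (x=2, y=5), (x=3, y=6)
  Distance 7: (x=2, y=0), (x=1, y=1), (x=0, y=2), (x=0, y=4), (x=1, y=5), (x=2, y=6)
  Distance 8: (x=1, y=0), (x=0, y=1), (x=0, y=3), (x=0, y=5), (x=1, y=6)
  Distance 9: (x=0, y=0), (x=0, y=6)
Total reachable: 54 (grid has 54 open cells total)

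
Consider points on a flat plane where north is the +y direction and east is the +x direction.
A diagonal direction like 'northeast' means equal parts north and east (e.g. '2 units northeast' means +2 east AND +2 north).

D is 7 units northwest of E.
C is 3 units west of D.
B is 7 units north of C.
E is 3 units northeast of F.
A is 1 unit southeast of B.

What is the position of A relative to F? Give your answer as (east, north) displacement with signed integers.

Place F at the origin (east=0, north=0).
  E is 3 units northeast of F: delta (east=+3, north=+3); E at (east=3, north=3).
  D is 7 units northwest of E: delta (east=-7, north=+7); D at (east=-4, north=10).
  C is 3 units west of D: delta (east=-3, north=+0); C at (east=-7, north=10).
  B is 7 units north of C: delta (east=+0, north=+7); B at (east=-7, north=17).
  A is 1 unit southeast of B: delta (east=+1, north=-1); A at (east=-6, north=16).
Therefore A relative to F: (east=-6, north=16).

Answer: A is at (east=-6, north=16) relative to F.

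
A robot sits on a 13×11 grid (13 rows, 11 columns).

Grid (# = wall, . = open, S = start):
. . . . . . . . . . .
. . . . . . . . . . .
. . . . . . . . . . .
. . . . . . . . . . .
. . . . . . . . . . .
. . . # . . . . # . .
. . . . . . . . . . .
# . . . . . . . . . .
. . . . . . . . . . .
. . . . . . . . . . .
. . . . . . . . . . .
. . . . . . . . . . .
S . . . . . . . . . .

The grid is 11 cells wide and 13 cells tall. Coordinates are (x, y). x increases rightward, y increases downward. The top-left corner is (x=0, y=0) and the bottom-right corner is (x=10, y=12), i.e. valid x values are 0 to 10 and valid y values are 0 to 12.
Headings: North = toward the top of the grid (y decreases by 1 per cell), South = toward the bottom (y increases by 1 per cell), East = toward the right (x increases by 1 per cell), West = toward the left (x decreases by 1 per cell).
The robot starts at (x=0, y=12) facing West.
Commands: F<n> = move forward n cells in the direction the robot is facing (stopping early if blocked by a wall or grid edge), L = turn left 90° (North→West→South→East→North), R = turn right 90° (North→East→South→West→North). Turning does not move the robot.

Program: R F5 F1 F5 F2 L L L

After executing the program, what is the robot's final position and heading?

Answer: Final position: (x=0, y=8), facing East

Derivation:
Start: (x=0, y=12), facing West
  R: turn right, now facing North
  F5: move forward 4/5 (blocked), now at (x=0, y=8)
  F1: move forward 0/1 (blocked), now at (x=0, y=8)
  F5: move forward 0/5 (blocked), now at (x=0, y=8)
  F2: move forward 0/2 (blocked), now at (x=0, y=8)
  L: turn left, now facing West
  L: turn left, now facing South
  L: turn left, now facing East
Final: (x=0, y=8), facing East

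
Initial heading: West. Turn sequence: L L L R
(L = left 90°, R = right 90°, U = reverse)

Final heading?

Answer: Final heading: East

Derivation:
Start: West
  L (left (90° counter-clockwise)) -> South
  L (left (90° counter-clockwise)) -> East
  L (left (90° counter-clockwise)) -> North
  R (right (90° clockwise)) -> East
Final: East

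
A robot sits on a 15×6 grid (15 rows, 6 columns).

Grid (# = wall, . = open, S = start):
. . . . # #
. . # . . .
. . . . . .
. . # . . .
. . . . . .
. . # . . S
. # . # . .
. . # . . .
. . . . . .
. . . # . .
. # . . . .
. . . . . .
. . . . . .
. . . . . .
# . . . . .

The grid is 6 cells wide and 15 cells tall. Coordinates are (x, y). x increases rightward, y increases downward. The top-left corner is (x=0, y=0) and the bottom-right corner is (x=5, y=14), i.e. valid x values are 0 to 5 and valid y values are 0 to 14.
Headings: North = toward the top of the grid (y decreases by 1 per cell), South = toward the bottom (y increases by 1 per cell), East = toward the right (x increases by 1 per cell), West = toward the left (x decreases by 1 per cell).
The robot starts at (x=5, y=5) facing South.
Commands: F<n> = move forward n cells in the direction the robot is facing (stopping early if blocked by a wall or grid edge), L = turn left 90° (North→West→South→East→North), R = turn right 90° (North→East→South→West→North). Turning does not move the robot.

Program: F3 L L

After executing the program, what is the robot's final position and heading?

Start: (x=5, y=5), facing South
  F3: move forward 3, now at (x=5, y=8)
  L: turn left, now facing East
  L: turn left, now facing North
Final: (x=5, y=8), facing North

Answer: Final position: (x=5, y=8), facing North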